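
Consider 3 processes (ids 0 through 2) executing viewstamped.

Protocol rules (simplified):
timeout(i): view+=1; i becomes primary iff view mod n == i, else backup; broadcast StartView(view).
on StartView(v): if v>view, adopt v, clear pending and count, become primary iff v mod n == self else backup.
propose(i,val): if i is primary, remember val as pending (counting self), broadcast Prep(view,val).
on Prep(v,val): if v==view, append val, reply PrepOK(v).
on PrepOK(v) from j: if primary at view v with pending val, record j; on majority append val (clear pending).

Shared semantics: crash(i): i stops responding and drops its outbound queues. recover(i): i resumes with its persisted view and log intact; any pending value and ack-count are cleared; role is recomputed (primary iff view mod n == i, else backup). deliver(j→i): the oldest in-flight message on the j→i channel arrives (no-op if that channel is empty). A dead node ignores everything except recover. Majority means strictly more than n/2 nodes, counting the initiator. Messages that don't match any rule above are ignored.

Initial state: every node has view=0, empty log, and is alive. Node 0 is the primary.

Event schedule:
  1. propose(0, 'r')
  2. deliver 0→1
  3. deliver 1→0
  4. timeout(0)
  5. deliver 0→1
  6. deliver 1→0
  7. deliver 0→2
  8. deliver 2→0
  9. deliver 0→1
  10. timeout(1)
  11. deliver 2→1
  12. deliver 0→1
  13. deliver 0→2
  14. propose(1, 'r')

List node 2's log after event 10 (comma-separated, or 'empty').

r

[1] propose(0,'r') → ∅
[2] deliver 0→1 → N1(back v0 [r])
[3] deliver 1→0 → N0(prim v0 [r])
[4] timeout(0) → N0(back v1 [r])
[5] deliver 0→1 → N1(prim v1 [r])
[6] deliver 1→0 → ∅
[7] deliver 0→2 → N2(back v0 [r])
[8] deliver 2→0 → ∅
[9] deliver 0→1 → ∅
[10] timeout(1) → N1(back v2 [r])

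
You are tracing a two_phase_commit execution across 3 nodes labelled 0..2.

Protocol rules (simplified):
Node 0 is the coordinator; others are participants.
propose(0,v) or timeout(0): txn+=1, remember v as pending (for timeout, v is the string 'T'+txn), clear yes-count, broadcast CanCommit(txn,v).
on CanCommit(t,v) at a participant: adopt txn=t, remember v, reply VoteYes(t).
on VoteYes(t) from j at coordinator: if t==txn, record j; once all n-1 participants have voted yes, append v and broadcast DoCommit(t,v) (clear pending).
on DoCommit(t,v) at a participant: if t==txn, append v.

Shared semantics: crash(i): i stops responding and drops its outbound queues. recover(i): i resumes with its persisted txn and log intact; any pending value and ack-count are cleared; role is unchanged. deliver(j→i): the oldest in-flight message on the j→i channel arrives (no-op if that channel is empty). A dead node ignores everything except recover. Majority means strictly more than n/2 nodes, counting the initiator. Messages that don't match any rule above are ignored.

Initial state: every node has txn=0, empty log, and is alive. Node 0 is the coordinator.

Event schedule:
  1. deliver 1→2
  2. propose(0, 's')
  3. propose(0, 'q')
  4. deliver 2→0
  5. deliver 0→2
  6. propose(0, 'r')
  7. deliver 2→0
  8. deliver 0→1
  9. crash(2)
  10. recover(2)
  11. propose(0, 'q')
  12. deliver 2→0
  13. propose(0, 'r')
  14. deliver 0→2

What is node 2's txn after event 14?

[1] deliver 1→2 → ∅
[2] propose(0,'s') → N0(coor t1 [-])
[3] propose(0,'q') → N0(coor t2 [-])
[4] deliver 2→0 → ∅
[5] deliver 0→2 → N2(part t1 [-])
[6] propose(0,'r') → N0(coor t3 [-])
[7] deliver 2→0 → ∅
[8] deliver 0→1 → N1(part t1 [-])
[9] crash(2) → N2(✗part t1 [-])
[10] recover(2) → N2(part t1 [-])
[11] propose(0,'q') → N0(coor t4 [-])
[12] deliver 2→0 → ∅
[13] propose(0,'r') → N0(coor t5 [-])
[14] deliver 0→2 → N2(part t2 [-])

2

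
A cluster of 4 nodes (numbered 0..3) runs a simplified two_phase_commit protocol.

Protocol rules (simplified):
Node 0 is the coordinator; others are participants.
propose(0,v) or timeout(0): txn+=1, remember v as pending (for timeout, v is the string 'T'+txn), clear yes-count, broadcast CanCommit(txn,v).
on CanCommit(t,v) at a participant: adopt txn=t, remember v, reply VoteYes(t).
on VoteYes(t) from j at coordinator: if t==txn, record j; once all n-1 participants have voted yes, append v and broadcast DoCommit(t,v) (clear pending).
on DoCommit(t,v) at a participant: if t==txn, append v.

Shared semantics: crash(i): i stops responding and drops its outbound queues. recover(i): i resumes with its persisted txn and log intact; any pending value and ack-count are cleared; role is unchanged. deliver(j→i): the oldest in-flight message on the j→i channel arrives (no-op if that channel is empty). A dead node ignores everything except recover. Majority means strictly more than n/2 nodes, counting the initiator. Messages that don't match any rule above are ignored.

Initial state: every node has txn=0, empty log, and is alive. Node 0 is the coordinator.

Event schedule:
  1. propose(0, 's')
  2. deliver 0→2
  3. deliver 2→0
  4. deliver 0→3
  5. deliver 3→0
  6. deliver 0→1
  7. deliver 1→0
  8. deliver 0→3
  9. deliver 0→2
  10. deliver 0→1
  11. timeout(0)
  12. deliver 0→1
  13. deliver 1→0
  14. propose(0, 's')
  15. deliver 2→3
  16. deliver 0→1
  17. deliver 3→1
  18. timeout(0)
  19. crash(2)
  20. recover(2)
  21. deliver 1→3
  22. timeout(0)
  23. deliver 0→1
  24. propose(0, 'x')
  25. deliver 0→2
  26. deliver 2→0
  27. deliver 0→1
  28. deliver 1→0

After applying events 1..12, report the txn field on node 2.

1

1. propose(0,'s'):  <0:coor t1 ->
2. deliver 0→2:  <2:part t1 ->
3. deliver 2→0:  nop
4. deliver 0→3:  <3:part t1 ->
5. deliver 3→0:  nop
6. deliver 0→1:  <1:part t1 ->
7. deliver 1→0:  <0:coor t1 s>
8. deliver 0→3:  <3:part t1 s>
9. deliver 0→2:  <2:part t1 s>
10. deliver 0→1:  <1:part t1 s>
11. timeout(0):  <0:coor t2 s>
12. deliver 0→1:  <1:part t2 s>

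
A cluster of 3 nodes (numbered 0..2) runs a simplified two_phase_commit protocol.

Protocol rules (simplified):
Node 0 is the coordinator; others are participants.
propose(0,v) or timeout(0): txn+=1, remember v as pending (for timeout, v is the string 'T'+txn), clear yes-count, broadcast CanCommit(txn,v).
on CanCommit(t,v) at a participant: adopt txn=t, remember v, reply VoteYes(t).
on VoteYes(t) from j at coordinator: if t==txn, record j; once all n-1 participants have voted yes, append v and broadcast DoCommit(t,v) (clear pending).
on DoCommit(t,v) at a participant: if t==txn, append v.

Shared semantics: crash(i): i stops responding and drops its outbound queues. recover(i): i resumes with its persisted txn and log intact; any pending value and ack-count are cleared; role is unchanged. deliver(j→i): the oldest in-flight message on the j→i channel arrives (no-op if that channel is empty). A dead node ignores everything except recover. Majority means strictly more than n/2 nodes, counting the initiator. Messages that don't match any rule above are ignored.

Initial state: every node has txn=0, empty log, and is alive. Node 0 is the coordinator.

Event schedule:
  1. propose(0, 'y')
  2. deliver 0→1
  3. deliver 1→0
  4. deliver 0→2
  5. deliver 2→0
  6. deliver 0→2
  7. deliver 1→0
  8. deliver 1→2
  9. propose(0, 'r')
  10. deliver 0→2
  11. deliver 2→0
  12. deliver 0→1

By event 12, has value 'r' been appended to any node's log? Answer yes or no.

no

[1] propose(0,'y') → N0(coor t1 [-])
[2] deliver 0→1 → N1(part t1 [-])
[3] deliver 1→0 → ∅
[4] deliver 0→2 → N2(part t1 [-])
[5] deliver 2→0 → N0(coor t1 [y])
[6] deliver 0→2 → N2(part t1 [y])
[7] deliver 1→0 → ∅
[8] deliver 1→2 → ∅
[9] propose(0,'r') → N0(coor t2 [y])
[10] deliver 0→2 → N2(part t2 [y])
[11] deliver 2→0 → ∅
[12] deliver 0→1 → N1(part t1 [y])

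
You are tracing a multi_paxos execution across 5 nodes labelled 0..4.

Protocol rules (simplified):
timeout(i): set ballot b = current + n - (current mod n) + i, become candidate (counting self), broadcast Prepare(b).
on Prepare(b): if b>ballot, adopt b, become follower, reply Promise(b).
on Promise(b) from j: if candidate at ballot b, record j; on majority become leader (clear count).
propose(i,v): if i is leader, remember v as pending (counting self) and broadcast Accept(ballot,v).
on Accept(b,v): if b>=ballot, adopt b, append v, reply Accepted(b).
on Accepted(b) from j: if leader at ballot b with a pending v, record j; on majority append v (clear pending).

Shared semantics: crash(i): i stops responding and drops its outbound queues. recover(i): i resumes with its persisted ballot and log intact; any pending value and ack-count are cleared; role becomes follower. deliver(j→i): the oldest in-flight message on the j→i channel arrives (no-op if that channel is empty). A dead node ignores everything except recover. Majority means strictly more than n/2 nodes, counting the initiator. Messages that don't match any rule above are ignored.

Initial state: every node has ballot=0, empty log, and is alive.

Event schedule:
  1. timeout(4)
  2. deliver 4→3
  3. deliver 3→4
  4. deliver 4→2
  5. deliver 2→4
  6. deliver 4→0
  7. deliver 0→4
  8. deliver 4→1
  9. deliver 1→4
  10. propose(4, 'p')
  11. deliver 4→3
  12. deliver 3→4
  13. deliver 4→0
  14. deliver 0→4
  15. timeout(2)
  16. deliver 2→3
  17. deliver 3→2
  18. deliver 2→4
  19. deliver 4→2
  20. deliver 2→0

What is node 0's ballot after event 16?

9

step 1 timeout(4): 4={cand,b=9,log=-}
step 2 deliver 4→3: 3={foll,b=9,log=-}
step 3 deliver 3→4: —
step 4 deliver 4→2: 2={foll,b=9,log=-}
step 5 deliver 2→4: 4={lead,b=9,log=-}
step 6 deliver 4→0: 0={foll,b=9,log=-}
step 7 deliver 0→4: —
step 8 deliver 4→1: 1={foll,b=9,log=-}
step 9 deliver 1→4: —
step 10 propose(4,'p'): —
step 11 deliver 4→3: 3={foll,b=9,log=p}
step 12 deliver 3→4: —
step 13 deliver 4→0: 0={foll,b=9,log=p}
step 14 deliver 0→4: 4={lead,b=9,log=p}
step 15 timeout(2): 2={cand,b=12,log=-}
step 16 deliver 2→3: 3={foll,b=12,log=p}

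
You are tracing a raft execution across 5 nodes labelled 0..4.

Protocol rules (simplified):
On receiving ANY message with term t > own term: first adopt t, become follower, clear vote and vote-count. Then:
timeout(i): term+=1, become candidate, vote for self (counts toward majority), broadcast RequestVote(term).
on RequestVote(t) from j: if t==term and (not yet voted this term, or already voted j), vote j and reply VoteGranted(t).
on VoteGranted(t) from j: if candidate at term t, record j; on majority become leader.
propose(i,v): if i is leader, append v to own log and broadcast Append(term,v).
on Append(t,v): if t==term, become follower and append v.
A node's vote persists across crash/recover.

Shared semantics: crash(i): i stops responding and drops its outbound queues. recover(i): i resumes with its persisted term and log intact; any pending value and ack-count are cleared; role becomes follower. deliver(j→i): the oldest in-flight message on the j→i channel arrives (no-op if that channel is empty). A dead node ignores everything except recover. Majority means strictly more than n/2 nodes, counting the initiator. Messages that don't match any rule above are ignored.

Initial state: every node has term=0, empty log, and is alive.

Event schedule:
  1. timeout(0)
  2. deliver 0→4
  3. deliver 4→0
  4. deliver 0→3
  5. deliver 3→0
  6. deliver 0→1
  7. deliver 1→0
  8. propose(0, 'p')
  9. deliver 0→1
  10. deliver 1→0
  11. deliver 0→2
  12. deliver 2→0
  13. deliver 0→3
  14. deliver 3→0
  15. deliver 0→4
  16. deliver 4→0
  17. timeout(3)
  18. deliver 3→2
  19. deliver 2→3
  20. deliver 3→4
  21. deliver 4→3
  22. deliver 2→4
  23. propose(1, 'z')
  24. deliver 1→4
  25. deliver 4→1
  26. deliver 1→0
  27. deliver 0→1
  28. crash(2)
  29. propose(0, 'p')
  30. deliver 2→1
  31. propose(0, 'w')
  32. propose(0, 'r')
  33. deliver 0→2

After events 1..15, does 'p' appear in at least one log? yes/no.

yes

e1 timeout(0): 0[cand,t=1,-]
e2 deliver 0→4: 4[foll,t=1,-]
e3 deliver 4→0: ·
e4 deliver 0→3: 3[foll,t=1,-]
e5 deliver 3→0: 0[lead,t=1,-]
e6 deliver 0→1: 1[foll,t=1,-]
e7 deliver 1→0: ·
e8 propose(0,'p'): 0[lead,t=1,p]
e9 deliver 0→1: 1[foll,t=1,p]
e10 deliver 1→0: ·
e11 deliver 0→2: 2[foll,t=1,-]
e12 deliver 2→0: ·
e13 deliver 0→3: 3[foll,t=1,p]
e14 deliver 3→0: ·
e15 deliver 0→4: 4[foll,t=1,p]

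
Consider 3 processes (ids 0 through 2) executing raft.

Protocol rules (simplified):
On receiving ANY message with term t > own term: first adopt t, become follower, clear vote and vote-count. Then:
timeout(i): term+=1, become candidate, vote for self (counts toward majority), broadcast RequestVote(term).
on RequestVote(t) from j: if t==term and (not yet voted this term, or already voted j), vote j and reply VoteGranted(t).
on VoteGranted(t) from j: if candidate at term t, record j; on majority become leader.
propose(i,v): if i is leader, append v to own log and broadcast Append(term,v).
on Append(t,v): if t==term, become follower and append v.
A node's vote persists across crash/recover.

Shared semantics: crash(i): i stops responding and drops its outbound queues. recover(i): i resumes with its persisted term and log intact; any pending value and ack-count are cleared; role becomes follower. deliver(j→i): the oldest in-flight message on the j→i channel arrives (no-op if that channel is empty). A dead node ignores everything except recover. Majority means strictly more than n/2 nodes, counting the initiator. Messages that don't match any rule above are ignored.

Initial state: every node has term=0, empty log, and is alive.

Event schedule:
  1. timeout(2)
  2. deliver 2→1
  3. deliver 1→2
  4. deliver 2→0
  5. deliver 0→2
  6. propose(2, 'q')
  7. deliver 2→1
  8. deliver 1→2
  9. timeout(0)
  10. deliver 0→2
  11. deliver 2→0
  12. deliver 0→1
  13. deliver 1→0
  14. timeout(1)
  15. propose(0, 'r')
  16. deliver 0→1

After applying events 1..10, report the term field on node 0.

[1] timeout(2) → N2(cand t1 [-])
[2] deliver 2→1 → N1(foll t1 [-])
[3] deliver 1→2 → N2(lead t1 [-])
[4] deliver 2→0 → N0(foll t1 [-])
[5] deliver 0→2 → ∅
[6] propose(2,'q') → N2(lead t1 [q])
[7] deliver 2→1 → N1(foll t1 [q])
[8] deliver 1→2 → ∅
[9] timeout(0) → N0(cand t2 [-])
[10] deliver 0→2 → N2(foll t2 [q])

2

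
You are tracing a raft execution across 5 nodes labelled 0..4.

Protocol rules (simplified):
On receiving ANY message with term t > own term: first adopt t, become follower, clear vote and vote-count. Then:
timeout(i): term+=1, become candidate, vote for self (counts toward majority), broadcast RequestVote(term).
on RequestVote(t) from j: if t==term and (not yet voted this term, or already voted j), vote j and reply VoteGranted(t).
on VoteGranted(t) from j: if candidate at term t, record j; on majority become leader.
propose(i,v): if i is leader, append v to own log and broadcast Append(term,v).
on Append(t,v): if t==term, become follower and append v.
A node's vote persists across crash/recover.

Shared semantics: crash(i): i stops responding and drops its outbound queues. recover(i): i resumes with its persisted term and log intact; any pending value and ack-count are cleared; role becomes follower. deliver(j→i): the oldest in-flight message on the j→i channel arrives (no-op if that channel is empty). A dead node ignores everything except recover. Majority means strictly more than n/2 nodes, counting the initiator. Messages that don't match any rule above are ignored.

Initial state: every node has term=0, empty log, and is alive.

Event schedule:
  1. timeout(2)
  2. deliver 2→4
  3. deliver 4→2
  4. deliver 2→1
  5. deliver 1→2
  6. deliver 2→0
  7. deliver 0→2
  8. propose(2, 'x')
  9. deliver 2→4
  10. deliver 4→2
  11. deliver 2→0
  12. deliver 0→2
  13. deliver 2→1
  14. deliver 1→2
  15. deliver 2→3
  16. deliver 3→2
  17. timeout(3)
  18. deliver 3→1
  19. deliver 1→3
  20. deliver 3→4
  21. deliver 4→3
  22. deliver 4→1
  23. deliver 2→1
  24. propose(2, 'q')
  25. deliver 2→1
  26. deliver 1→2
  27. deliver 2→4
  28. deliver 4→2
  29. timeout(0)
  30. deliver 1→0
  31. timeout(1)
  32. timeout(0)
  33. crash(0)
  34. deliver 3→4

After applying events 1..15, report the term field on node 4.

[1] timeout(2) → N2(cand t1 [-])
[2] deliver 2→4 → N4(foll t1 [-])
[3] deliver 4→2 → ∅
[4] deliver 2→1 → N1(foll t1 [-])
[5] deliver 1→2 → N2(lead t1 [-])
[6] deliver 2→0 → N0(foll t1 [-])
[7] deliver 0→2 → ∅
[8] propose(2,'x') → N2(lead t1 [x])
[9] deliver 2→4 → N4(foll t1 [x])
[10] deliver 4→2 → ∅
[11] deliver 2→0 → N0(foll t1 [x])
[12] deliver 0→2 → ∅
[13] deliver 2→1 → N1(foll t1 [x])
[14] deliver 1→2 → ∅
[15] deliver 2→3 → N3(foll t1 [-])

1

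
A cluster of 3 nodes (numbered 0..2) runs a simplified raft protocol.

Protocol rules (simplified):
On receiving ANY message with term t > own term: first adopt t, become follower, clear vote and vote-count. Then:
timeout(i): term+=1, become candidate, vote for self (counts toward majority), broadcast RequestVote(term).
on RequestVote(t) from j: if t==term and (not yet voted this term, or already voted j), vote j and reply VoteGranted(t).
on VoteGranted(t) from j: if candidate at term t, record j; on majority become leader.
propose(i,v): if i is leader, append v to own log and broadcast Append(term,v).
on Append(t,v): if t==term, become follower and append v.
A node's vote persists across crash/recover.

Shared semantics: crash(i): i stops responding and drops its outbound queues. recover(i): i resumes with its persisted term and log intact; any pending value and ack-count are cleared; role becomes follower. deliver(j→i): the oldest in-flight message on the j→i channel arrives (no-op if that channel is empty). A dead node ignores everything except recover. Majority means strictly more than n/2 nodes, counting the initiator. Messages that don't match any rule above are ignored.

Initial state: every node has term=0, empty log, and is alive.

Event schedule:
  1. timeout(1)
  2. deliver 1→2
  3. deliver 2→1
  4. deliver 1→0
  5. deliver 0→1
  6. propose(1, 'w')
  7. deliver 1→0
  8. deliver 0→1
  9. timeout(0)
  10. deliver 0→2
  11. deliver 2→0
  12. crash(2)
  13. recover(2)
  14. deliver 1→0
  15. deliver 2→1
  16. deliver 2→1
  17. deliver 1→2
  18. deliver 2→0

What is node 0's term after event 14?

step 1 timeout(1): 1={cand,t=1,log=-}
step 2 deliver 1→2: 2={foll,t=1,log=-}
step 3 deliver 2→1: 1={lead,t=1,log=-}
step 4 deliver 1→0: 0={foll,t=1,log=-}
step 5 deliver 0→1: —
step 6 propose(1,'w'): 1={lead,t=1,log=w}
step 7 deliver 1→0: 0={foll,t=1,log=w}
step 8 deliver 0→1: —
step 9 timeout(0): 0={cand,t=2,log=w}
step 10 deliver 0→2: 2={foll,t=2,log=-}
step 11 deliver 2→0: 0={lead,t=2,log=w}
step 12 crash(2): 2={✗foll,t=2,log=-}
step 13 recover(2): 2={foll,t=2,log=-}
step 14 deliver 1→0: —

2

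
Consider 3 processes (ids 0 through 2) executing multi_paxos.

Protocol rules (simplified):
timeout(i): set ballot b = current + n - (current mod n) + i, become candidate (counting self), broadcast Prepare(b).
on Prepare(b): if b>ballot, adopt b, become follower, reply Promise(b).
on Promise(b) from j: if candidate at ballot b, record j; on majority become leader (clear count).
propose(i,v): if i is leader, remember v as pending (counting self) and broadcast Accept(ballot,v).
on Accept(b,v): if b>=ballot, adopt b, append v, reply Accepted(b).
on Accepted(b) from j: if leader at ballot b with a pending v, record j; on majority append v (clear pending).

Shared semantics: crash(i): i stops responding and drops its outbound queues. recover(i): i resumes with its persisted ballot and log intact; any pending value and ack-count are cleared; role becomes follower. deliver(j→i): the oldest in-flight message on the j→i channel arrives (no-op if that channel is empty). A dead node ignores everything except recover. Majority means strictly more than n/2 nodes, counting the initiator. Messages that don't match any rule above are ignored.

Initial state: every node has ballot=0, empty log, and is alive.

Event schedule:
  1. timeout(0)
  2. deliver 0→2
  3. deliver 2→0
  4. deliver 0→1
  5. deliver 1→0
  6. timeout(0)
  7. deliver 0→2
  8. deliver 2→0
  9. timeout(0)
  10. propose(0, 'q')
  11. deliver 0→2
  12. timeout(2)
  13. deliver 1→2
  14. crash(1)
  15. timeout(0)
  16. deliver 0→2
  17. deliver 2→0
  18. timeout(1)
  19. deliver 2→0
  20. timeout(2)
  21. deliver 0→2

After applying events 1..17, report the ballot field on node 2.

e1 timeout(0): 0[cand,b=3,-]
e2 deliver 0→2: 2[foll,b=3,-]
e3 deliver 2→0: 0[lead,b=3,-]
e4 deliver 0→1: 1[foll,b=3,-]
e5 deliver 1→0: ·
e6 timeout(0): 0[cand,b=6,-]
e7 deliver 0→2: 2[foll,b=6,-]
e8 deliver 2→0: 0[lead,b=6,-]
e9 timeout(0): 0[cand,b=9,-]
e10 propose(0,'q'): ·
e11 deliver 0→2: 2[foll,b=9,-]
e12 timeout(2): 2[cand,b=14,-]
e13 deliver 1→2: ·
e14 crash(1): 1[✗foll,b=3,-]
e15 timeout(0): 0[cand,b=12,-]
e16 deliver 0→2: ·
e17 deliver 2→0: ·

14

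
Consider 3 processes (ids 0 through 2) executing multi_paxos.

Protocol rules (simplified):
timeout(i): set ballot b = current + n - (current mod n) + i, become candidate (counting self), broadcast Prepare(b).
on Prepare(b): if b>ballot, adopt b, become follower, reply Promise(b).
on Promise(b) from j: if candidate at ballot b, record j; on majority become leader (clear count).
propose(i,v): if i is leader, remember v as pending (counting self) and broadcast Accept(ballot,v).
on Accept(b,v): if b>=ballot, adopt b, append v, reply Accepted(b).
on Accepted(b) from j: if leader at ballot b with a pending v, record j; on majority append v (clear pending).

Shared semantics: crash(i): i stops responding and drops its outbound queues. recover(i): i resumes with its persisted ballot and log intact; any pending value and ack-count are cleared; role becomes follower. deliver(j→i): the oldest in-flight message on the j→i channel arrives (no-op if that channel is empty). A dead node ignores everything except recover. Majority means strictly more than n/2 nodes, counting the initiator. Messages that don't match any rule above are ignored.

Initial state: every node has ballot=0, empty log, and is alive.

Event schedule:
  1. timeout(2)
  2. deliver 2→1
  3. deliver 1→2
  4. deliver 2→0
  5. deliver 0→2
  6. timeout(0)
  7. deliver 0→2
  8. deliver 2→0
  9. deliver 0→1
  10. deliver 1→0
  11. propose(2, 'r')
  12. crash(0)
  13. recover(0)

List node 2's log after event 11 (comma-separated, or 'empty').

1. timeout(2):  <2:cand b5 ->
2. deliver 2→1:  <1:foll b5 ->
3. deliver 1→2:  <2:lead b5 ->
4. deliver 2→0:  <0:foll b5 ->
5. deliver 0→2:  nop
6. timeout(0):  <0:cand b6 ->
7. deliver 0→2:  <2:foll b6 ->
8. deliver 2→0:  <0:lead b6 ->
9. deliver 0→1:  <1:foll b6 ->
10. deliver 1→0:  nop
11. propose(2,'r'):  nop

empty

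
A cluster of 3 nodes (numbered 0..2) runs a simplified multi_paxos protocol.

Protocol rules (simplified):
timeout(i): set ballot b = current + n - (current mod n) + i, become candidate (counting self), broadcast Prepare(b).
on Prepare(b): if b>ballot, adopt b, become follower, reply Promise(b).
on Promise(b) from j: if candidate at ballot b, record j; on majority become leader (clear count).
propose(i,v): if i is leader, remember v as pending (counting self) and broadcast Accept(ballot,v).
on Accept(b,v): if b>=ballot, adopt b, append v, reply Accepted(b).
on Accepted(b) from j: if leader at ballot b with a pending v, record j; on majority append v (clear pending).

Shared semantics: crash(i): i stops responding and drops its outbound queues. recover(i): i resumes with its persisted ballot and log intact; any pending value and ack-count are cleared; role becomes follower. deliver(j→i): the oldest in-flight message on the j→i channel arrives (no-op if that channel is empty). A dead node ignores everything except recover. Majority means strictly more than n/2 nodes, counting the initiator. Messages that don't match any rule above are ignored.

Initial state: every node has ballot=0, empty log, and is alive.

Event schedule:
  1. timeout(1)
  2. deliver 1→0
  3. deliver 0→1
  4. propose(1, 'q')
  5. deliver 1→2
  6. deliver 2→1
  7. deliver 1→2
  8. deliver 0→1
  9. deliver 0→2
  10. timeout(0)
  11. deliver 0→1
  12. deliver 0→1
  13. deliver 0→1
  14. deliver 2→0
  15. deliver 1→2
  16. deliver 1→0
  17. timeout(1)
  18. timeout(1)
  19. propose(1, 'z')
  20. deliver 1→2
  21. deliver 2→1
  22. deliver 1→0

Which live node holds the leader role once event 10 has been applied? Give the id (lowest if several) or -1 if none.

step 1 timeout(1): 1={cand,b=4,log=-}
step 2 deliver 1→0: 0={foll,b=4,log=-}
step 3 deliver 0→1: 1={lead,b=4,log=-}
step 4 propose(1,'q'): —
step 5 deliver 1→2: 2={foll,b=4,log=-}
step 6 deliver 2→1: —
step 7 deliver 1→2: 2={foll,b=4,log=q}
step 8 deliver 0→1: —
step 9 deliver 0→2: —
step 10 timeout(0): 0={cand,b=6,log=-}

1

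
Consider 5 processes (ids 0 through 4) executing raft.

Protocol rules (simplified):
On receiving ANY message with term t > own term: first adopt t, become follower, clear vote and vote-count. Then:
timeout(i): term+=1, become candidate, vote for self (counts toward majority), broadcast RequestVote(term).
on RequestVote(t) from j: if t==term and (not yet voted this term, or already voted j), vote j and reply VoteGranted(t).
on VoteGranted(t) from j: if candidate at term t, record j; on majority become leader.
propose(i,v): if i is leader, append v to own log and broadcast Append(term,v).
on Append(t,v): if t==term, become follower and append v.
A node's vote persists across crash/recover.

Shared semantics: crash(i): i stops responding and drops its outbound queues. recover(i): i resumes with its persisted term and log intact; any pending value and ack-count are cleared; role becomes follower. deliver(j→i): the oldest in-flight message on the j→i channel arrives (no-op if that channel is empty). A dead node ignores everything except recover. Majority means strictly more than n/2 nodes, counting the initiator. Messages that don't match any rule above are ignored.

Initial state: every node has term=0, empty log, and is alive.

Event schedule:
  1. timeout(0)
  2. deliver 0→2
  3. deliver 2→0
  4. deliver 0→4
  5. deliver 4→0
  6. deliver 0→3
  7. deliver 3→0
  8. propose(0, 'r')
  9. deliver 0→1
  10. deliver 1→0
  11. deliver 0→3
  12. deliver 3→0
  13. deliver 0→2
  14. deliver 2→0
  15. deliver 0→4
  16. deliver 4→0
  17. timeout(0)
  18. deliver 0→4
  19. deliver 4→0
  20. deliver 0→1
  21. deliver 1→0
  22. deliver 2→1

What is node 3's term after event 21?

e1 timeout(0): 0[cand,t=1,-]
e2 deliver 0→2: 2[foll,t=1,-]
e3 deliver 2→0: ·
e4 deliver 0→4: 4[foll,t=1,-]
e5 deliver 4→0: 0[lead,t=1,-]
e6 deliver 0→3: 3[foll,t=1,-]
e7 deliver 3→0: ·
e8 propose(0,'r'): 0[lead,t=1,r]
e9 deliver 0→1: 1[foll,t=1,-]
e10 deliver 1→0: ·
e11 deliver 0→3: 3[foll,t=1,r]
e12 deliver 3→0: ·
e13 deliver 0→2: 2[foll,t=1,r]
e14 deliver 2→0: ·
e15 deliver 0→4: 4[foll,t=1,r]
e16 deliver 4→0: ·
e17 timeout(0): 0[cand,t=2,r]
e18 deliver 0→4: 4[foll,t=2,r]
e19 deliver 4→0: ·
e20 deliver 0→1: 1[foll,t=1,r]
e21 deliver 1→0: ·

1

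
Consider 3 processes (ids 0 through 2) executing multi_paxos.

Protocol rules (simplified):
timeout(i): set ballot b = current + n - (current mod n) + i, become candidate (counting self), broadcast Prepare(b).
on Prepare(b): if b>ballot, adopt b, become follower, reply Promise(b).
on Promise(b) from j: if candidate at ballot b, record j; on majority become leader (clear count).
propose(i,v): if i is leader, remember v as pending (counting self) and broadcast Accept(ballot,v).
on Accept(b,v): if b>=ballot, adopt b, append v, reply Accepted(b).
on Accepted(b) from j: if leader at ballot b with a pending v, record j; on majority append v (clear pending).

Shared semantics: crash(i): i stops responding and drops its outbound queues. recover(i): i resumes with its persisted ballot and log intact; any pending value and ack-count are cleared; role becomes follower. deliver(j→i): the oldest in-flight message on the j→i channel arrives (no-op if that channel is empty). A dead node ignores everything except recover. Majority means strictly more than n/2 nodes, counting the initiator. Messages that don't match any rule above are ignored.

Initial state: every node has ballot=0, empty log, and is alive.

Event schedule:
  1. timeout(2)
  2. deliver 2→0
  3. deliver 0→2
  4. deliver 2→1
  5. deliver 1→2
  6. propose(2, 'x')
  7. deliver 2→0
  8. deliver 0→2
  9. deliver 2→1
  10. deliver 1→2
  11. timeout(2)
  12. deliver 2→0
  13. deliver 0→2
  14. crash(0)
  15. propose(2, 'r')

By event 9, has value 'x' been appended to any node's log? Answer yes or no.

step 1 timeout(2): 2={cand,b=5,log=-}
step 2 deliver 2→0: 0={foll,b=5,log=-}
step 3 deliver 0→2: 2={lead,b=5,log=-}
step 4 deliver 2→1: 1={foll,b=5,log=-}
step 5 deliver 1→2: —
step 6 propose(2,'x'): —
step 7 deliver 2→0: 0={foll,b=5,log=x}
step 8 deliver 0→2: 2={lead,b=5,log=x}
step 9 deliver 2→1: 1={foll,b=5,log=x}

yes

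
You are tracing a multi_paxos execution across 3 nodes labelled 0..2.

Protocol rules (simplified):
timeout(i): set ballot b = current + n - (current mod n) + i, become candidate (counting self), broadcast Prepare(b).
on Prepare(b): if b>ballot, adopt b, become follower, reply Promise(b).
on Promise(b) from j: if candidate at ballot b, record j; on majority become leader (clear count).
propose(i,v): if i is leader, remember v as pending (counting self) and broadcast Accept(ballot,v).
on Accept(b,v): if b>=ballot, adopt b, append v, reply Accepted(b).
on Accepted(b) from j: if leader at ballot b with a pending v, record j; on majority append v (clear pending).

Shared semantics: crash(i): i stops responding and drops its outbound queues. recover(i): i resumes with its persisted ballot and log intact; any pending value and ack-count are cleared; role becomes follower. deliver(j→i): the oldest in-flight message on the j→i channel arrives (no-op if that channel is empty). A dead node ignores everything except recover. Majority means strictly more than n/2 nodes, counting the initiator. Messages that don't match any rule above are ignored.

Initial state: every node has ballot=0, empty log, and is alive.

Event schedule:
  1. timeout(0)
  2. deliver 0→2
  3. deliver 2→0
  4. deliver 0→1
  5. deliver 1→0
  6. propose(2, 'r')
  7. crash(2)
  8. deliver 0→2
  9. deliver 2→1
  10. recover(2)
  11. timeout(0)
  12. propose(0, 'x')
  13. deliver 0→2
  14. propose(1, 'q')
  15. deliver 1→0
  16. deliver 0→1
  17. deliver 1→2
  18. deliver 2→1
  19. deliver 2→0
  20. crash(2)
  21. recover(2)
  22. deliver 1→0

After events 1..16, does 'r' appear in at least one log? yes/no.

no

e1 timeout(0): 0[cand,b=3,-]
e2 deliver 0→2: 2[foll,b=3,-]
e3 deliver 2→0: 0[lead,b=3,-]
e4 deliver 0→1: 1[foll,b=3,-]
e5 deliver 1→0: ·
e6 propose(2,'r'): ·
e7 crash(2): 2[✗foll,b=3,-]
e8 deliver 0→2: ·
e9 deliver 2→1: ·
e10 recover(2): 2[foll,b=3,-]
e11 timeout(0): 0[cand,b=6,-]
e12 propose(0,'x'): ·
e13 deliver 0→2: 2[foll,b=6,-]
e14 propose(1,'q'): ·
e15 deliver 1→0: ·
e16 deliver 0→1: 1[foll,b=6,-]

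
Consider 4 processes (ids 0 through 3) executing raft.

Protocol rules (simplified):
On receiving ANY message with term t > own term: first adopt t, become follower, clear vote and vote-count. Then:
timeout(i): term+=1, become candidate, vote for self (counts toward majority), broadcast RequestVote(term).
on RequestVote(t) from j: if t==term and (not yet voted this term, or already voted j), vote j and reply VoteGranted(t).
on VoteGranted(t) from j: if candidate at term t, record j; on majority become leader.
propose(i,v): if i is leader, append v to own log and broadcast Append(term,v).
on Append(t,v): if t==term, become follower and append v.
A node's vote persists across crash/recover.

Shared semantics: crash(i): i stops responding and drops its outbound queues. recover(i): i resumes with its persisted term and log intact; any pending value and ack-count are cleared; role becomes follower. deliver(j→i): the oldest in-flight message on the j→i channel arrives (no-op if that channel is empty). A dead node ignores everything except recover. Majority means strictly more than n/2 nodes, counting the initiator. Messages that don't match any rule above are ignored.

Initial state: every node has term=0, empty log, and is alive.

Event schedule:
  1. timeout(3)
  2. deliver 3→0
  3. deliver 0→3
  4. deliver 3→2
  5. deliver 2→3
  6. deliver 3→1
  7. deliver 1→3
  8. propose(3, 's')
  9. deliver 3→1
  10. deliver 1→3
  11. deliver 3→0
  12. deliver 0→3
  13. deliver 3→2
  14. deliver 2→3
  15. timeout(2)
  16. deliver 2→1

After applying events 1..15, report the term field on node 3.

1

1. timeout(3):  <3:cand t1 ->
2. deliver 3→0:  <0:foll t1 ->
3. deliver 0→3:  nop
4. deliver 3→2:  <2:foll t1 ->
5. deliver 2→3:  <3:lead t1 ->
6. deliver 3→1:  <1:foll t1 ->
7. deliver 1→3:  nop
8. propose(3,'s'):  <3:lead t1 s>
9. deliver 3→1:  <1:foll t1 s>
10. deliver 1→3:  nop
11. deliver 3→0:  <0:foll t1 s>
12. deliver 0→3:  nop
13. deliver 3→2:  <2:foll t1 s>
14. deliver 2→3:  nop
15. timeout(2):  <2:cand t2 s>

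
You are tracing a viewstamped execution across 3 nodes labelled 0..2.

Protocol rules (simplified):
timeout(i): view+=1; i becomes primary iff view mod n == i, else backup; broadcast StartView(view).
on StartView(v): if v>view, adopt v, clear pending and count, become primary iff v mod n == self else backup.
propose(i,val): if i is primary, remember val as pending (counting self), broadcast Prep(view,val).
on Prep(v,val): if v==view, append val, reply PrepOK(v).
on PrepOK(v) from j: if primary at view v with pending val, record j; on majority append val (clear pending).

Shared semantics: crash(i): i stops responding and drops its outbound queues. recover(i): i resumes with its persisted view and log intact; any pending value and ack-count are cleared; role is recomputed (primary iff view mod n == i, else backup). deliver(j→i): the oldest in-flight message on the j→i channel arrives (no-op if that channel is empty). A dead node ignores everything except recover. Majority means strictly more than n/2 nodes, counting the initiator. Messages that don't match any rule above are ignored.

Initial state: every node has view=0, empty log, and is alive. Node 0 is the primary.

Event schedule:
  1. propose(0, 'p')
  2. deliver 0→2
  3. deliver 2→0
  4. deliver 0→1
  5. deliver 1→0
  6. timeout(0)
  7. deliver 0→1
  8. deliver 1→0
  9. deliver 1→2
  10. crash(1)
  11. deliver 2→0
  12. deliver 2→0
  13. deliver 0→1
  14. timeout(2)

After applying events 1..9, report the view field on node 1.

[1] propose(0,'p') → ∅
[2] deliver 0→2 → N2(back v0 [p])
[3] deliver 2→0 → N0(prim v0 [p])
[4] deliver 0→1 → N1(back v0 [p])
[5] deliver 1→0 → ∅
[6] timeout(0) → N0(back v1 [p])
[7] deliver 0→1 → N1(prim v1 [p])
[8] deliver 1→0 → ∅
[9] deliver 1→2 → ∅

1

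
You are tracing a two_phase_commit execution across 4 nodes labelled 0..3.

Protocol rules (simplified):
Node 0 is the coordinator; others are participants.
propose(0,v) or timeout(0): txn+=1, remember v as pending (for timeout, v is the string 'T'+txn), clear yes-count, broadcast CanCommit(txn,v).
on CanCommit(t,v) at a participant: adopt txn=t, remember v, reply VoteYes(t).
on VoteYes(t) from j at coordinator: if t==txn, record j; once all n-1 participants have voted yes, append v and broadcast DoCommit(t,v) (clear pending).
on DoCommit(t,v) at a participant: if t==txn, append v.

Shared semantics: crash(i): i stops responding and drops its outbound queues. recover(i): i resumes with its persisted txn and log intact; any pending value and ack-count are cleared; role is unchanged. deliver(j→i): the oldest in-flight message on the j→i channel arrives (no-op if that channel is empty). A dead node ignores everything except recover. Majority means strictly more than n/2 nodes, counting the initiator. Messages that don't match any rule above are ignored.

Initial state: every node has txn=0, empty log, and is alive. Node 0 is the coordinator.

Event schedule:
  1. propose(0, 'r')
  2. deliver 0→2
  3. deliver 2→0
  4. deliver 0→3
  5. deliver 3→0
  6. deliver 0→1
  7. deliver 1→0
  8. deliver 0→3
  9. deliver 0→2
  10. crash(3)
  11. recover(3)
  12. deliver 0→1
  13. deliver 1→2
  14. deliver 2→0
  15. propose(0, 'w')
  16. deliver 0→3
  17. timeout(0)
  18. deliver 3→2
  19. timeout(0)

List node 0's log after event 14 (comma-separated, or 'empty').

after 1 — propose(0,'r'): n0:coor/t1/[-]
after 2 — deliver 0→2: n2:part/t1/[-]
after 3 — deliver 2→0: ·
after 4 — deliver 0→3: n3:part/t1/[-]
after 5 — deliver 3→0: ·
after 6 — deliver 0→1: n1:part/t1/[-]
after 7 — deliver 1→0: n0:coor/t1/[r]
after 8 — deliver 0→3: n3:part/t1/[r]
after 9 — deliver 0→2: n2:part/t1/[r]
after 10 — crash(3): n3:✗part/t1/[r]
after 11 — recover(3): n3:part/t1/[r]
after 12 — deliver 0→1: n1:part/t1/[r]
after 13 — deliver 1→2: ·
after 14 — deliver 2→0: ·

r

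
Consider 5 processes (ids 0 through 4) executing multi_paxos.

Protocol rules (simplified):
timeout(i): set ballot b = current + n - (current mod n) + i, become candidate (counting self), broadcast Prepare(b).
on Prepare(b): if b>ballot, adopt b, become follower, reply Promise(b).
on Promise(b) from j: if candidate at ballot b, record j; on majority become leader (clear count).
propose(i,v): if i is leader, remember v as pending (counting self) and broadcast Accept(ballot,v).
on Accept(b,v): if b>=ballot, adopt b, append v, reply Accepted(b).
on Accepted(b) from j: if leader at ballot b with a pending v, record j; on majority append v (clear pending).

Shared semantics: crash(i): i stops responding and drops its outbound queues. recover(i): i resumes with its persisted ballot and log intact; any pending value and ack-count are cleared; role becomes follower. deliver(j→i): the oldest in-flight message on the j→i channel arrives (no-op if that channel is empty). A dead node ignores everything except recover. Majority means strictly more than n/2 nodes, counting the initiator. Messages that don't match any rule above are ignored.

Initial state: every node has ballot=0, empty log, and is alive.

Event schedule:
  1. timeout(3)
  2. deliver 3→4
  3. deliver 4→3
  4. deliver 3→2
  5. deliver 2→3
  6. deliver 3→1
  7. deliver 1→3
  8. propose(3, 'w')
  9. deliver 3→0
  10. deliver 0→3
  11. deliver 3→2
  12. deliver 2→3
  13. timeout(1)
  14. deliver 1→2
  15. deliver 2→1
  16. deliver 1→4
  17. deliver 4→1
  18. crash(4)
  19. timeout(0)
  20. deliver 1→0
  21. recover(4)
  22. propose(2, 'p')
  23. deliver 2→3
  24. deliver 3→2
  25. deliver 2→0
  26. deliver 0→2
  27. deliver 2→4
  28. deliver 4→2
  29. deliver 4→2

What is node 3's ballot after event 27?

8

after 1 — timeout(3): n3:cand/b8/[-]
after 2 — deliver 3→4: n4:foll/b8/[-]
after 3 — deliver 4→3: ·
after 4 — deliver 3→2: n2:foll/b8/[-]
after 5 — deliver 2→3: n3:lead/b8/[-]
after 6 — deliver 3→1: n1:foll/b8/[-]
after 7 — deliver 1→3: ·
after 8 — propose(3,'w'): ·
after 9 — deliver 3→0: n0:foll/b8/[-]
after 10 — deliver 0→3: ·
after 11 — deliver 3→2: n2:foll/b8/[w]
after 12 — deliver 2→3: ·
after 13 — timeout(1): n1:cand/b11/[-]
after 14 — deliver 1→2: n2:foll/b11/[w]
after 15 — deliver 2→1: ·
after 16 — deliver 1→4: n4:foll/b11/[-]
after 17 — deliver 4→1: n1:lead/b11/[-]
after 18 — crash(4): n4:✗foll/b11/[-]
after 19 — timeout(0): n0:cand/b10/[-]
after 20 — deliver 1→0: n0:foll/b11/[-]
after 21 — recover(4): n4:foll/b11/[-]
after 22 — propose(2,'p'): ·
after 23 — deliver 2→3: ·
after 24 — deliver 3→2: ·
after 25 — deliver 2→0: ·
after 26 — deliver 0→2: ·
after 27 — deliver 2→4: ·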